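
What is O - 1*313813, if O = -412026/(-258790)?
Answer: -40605627122/129395 ≈ -3.1381e+5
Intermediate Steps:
O = 206013/129395 (O = -412026*(-1/258790) = 206013/129395 ≈ 1.5921)
O - 1*313813 = 206013/129395 - 1*313813 = 206013/129395 - 313813 = -40605627122/129395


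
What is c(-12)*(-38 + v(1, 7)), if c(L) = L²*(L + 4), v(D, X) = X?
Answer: 35712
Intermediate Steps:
c(L) = L²*(4 + L)
c(-12)*(-38 + v(1, 7)) = ((-12)²*(4 - 12))*(-38 + 7) = (144*(-8))*(-31) = -1152*(-31) = 35712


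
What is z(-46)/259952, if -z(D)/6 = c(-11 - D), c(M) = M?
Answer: -15/18568 ≈ -0.00080784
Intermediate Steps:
z(D) = 66 + 6*D (z(D) = -6*(-11 - D) = 66 + 6*D)
z(-46)/259952 = (66 + 6*(-46))/259952 = (66 - 276)*(1/259952) = -210*1/259952 = -15/18568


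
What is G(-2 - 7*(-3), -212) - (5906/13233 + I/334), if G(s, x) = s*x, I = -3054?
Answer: -8882301019/2209911 ≈ -4019.3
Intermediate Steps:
G(-2 - 7*(-3), -212) - (5906/13233 + I/334) = (-2 - 7*(-3))*(-212) - (5906/13233 - 3054/334) = (-2 + 21)*(-212) - (5906*(1/13233) - 3054*1/334) = 19*(-212) - (5906/13233 - 1527/167) = -4028 - 1*(-19220489/2209911) = -4028 + 19220489/2209911 = -8882301019/2209911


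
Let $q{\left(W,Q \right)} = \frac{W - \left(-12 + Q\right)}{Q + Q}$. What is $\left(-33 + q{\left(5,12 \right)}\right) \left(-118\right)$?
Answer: $\frac{46433}{12} \approx 3869.4$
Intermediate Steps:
$q{\left(W,Q \right)} = \frac{12 + W - Q}{2 Q}$
$\left(-33 + q{\left(5,12 \right)}\right) \left(-118\right) = \left(-33 + \frac{12 + 5 - 12}{2 \cdot 12}\right) \left(-118\right) = \left(-33 + \frac{1}{2} \cdot \frac{1}{12} \left(12 + 5 - 12\right)\right) \left(-118\right) = \left(-33 + \frac{1}{2} \cdot \frac{1}{12} \cdot 5\right) \left(-118\right) = \left(-33 + \frac{5}{24}\right) \left(-118\right) = \left(- \frac{787}{24}\right) \left(-118\right) = \frac{46433}{12}$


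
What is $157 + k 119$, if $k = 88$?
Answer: $10629$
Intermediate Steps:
$157 + k 119 = 157 + 88 \cdot 119 = 157 + 10472 = 10629$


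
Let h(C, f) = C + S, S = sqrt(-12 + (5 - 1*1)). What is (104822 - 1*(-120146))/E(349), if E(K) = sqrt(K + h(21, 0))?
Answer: 112484*sqrt(2)/sqrt(185 + I*sqrt(2)) ≈ 11695.0 - 44.701*I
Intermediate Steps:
S = 2*I*sqrt(2) (S = sqrt(-12 + (5 - 1)) = sqrt(-12 + 4) = sqrt(-8) = 2*I*sqrt(2) ≈ 2.8284*I)
h(C, f) = C + 2*I*sqrt(2)
E(K) = sqrt(21 + K + 2*I*sqrt(2)) (E(K) = sqrt(K + (21 + 2*I*sqrt(2))) = sqrt(21 + K + 2*I*sqrt(2)))
(104822 - 1*(-120146))/E(349) = (104822 - 1*(-120146))/(sqrt(21 + 349 + 2*I*sqrt(2))) = (104822 + 120146)/(sqrt(370 + 2*I*sqrt(2))) = 224968/sqrt(370 + 2*I*sqrt(2))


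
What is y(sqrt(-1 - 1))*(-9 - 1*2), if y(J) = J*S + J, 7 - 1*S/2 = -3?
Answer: -231*I*sqrt(2) ≈ -326.68*I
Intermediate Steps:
S = 20 (S = 14 - 2*(-3) = 14 + 6 = 20)
y(J) = 21*J (y(J) = J*20 + J = 20*J + J = 21*J)
y(sqrt(-1 - 1))*(-9 - 1*2) = (21*sqrt(-1 - 1))*(-9 - 1*2) = (21*sqrt(-2))*(-9 - 2) = (21*(I*sqrt(2)))*(-11) = (21*I*sqrt(2))*(-11) = -231*I*sqrt(2)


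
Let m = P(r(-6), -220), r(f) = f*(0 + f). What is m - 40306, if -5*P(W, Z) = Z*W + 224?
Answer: -193834/5 ≈ -38767.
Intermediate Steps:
r(f) = f² (r(f) = f*f = f²)
P(W, Z) = -224/5 - W*Z/5 (P(W, Z) = -(Z*W + 224)/5 = -(W*Z + 224)/5 = -(224 + W*Z)/5 = -224/5 - W*Z/5)
m = 7696/5 (m = -224/5 - ⅕*(-6)²*(-220) = -224/5 - ⅕*36*(-220) = -224/5 + 1584 = 7696/5 ≈ 1539.2)
m - 40306 = 7696/5 - 40306 = -193834/5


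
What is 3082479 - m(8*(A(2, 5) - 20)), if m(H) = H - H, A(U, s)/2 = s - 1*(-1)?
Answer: 3082479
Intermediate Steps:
A(U, s) = 2 + 2*s (A(U, s) = 2*(s - 1*(-1)) = 2*(s + 1) = 2*(1 + s) = 2 + 2*s)
m(H) = 0
3082479 - m(8*(A(2, 5) - 20)) = 3082479 - 1*0 = 3082479 + 0 = 3082479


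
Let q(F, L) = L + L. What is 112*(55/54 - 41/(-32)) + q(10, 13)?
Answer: 15313/54 ≈ 283.57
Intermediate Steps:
q(F, L) = 2*L
112*(55/54 - 41/(-32)) + q(10, 13) = 112*(55/54 - 41/(-32)) + 2*13 = 112*(55*(1/54) - 41*(-1/32)) + 26 = 112*(55/54 + 41/32) + 26 = 112*(1987/864) + 26 = 13909/54 + 26 = 15313/54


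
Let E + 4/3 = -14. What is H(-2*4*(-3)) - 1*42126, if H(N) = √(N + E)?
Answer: -42126 + √78/3 ≈ -42123.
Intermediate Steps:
E = -46/3 (E = -4/3 - 14 = -46/3 ≈ -15.333)
H(N) = √(-46/3 + N) (H(N) = √(N - 46/3) = √(-46/3 + N))
H(-2*4*(-3)) - 1*42126 = √(-138 + 9*(-2*4*(-3)))/3 - 1*42126 = √(-138 + 9*(-8*(-3)))/3 - 42126 = √(-138 + 9*24)/3 - 42126 = √(-138 + 216)/3 - 42126 = √78/3 - 42126 = -42126 + √78/3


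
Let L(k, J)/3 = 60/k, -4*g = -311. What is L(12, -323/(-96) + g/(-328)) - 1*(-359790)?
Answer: 359805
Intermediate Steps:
g = 311/4 (g = -¼*(-311) = 311/4 ≈ 77.750)
L(k, J) = 180/k (L(k, J) = 3*(60/k) = 180/k)
L(12, -323/(-96) + g/(-328)) - 1*(-359790) = 180/12 - 1*(-359790) = 180*(1/12) + 359790 = 15 + 359790 = 359805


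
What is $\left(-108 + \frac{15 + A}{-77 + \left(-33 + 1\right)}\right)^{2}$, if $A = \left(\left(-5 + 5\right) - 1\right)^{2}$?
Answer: $\frac{138956944}{11881} \approx 11696.0$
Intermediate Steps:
$A = 1$ ($A = \left(0 - 1\right)^{2} = \left(-1\right)^{2} = 1$)
$\left(-108 + \frac{15 + A}{-77 + \left(-33 + 1\right)}\right)^{2} = \left(-108 + \frac{15 + 1}{-77 + \left(-33 + 1\right)}\right)^{2} = \left(-108 + \frac{16}{-77 - 32}\right)^{2} = \left(-108 + \frac{16}{-109}\right)^{2} = \left(-108 + 16 \left(- \frac{1}{109}\right)\right)^{2} = \left(-108 - \frac{16}{109}\right)^{2} = \left(- \frac{11788}{109}\right)^{2} = \frac{138956944}{11881}$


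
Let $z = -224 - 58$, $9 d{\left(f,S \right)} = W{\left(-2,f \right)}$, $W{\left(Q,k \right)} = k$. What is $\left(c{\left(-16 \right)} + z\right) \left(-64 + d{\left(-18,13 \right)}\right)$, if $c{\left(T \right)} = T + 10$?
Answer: $19008$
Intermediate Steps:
$c{\left(T \right)} = 10 + T$
$d{\left(f,S \right)} = \frac{f}{9}$
$z = -282$ ($z = -224 - 58 = -282$)
$\left(c{\left(-16 \right)} + z\right) \left(-64 + d{\left(-18,13 \right)}\right) = \left(\left(10 - 16\right) - 282\right) \left(-64 + \frac{1}{9} \left(-18\right)\right) = \left(-6 - 282\right) \left(-64 - 2\right) = \left(-288\right) \left(-66\right) = 19008$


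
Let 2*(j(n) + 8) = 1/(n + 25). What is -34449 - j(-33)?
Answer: -551055/16 ≈ -34441.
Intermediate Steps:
j(n) = -8 + 1/(2*(25 + n)) (j(n) = -8 + 1/(2*(n + 25)) = -8 + 1/(2*(25 + n)))
-34449 - j(-33) = -34449 - (-399 - 16*(-33))/(2*(25 - 33)) = -34449 - (-399 + 528)/(2*(-8)) = -34449 - (-1)*129/(2*8) = -34449 - 1*(-129/16) = -34449 + 129/16 = -551055/16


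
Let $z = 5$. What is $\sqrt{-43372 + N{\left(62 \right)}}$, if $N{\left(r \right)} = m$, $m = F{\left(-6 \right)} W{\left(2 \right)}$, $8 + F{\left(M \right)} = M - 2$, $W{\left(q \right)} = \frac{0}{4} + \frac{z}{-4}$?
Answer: $2 i \sqrt{10838} \approx 208.21 i$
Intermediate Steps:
$W{\left(q \right)} = - \frac{5}{4}$ ($W{\left(q \right)} = \frac{0}{4} + \frac{5}{-4} = 0 \cdot \frac{1}{4} + 5 \left(- \frac{1}{4}\right) = 0 - \frac{5}{4} = - \frac{5}{4}$)
$F{\left(M \right)} = -10 + M$ ($F{\left(M \right)} = -8 + \left(M - 2\right) = -8 + \left(-2 + M\right) = -10 + M$)
$m = 20$ ($m = \left(-10 - 6\right) \left(- \frac{5}{4}\right) = \left(-16\right) \left(- \frac{5}{4}\right) = 20$)
$N{\left(r \right)} = 20$
$\sqrt{-43372 + N{\left(62 \right)}} = \sqrt{-43372 + 20} = \sqrt{-43352} = 2 i \sqrt{10838}$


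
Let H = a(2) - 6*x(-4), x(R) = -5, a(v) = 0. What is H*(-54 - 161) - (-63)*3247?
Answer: 198111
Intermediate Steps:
H = 30 (H = 0 - 6*(-5) = 0 + 30 = 30)
H*(-54 - 161) - (-63)*3247 = 30*(-54 - 161) - (-63)*3247 = 30*(-215) - 1*(-204561) = -6450 + 204561 = 198111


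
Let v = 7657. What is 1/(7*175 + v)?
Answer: 1/8882 ≈ 0.00011259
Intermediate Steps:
1/(7*175 + v) = 1/(7*175 + 7657) = 1/(1225 + 7657) = 1/8882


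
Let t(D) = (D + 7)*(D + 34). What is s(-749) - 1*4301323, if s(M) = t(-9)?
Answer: -4301373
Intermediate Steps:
t(D) = (7 + D)*(34 + D)
s(M) = -50 (s(M) = 238 + (-9)² + 41*(-9) = 238 + 81 - 369 = -50)
s(-749) - 1*4301323 = -50 - 1*4301323 = -50 - 4301323 = -4301373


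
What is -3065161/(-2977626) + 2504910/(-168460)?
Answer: -173558203040/12540271899 ≈ -13.840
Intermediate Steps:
-3065161/(-2977626) + 2504910/(-168460) = -3065161*(-1/2977626) + 2504910*(-1/168460) = 3065161/2977626 - 250491/16846 = -173558203040/12540271899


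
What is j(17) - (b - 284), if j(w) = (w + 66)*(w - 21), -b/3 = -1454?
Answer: -4410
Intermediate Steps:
b = 4362 (b = -3*(-1454) = 4362)
j(w) = (-21 + w)*(66 + w) (j(w) = (66 + w)*(-21 + w) = (-21 + w)*(66 + w))
j(17) - (b - 284) = (-1386 + 17² + 45*17) - (4362 - 284) = (-1386 + 289 + 765) - 1*4078 = -332 - 4078 = -4410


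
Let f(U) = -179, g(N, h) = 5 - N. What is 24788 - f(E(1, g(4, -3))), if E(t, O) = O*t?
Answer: 24967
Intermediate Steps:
24788 - f(E(1, g(4, -3))) = 24788 - 1*(-179) = 24788 + 179 = 24967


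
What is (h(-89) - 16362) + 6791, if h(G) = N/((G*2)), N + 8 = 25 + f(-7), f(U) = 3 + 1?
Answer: -1703659/178 ≈ -9571.1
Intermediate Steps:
f(U) = 4
N = 21 (N = -8 + (25 + 4) = -8 + 29 = 21)
h(G) = 21/(2*G) (h(G) = 21/((G*2)) = 21/((2*G)) = 21*(1/(2*G)) = 21/(2*G))
(h(-89) - 16362) + 6791 = ((21/2)/(-89) - 16362) + 6791 = ((21/2)*(-1/89) - 16362) + 6791 = (-21/178 - 16362) + 6791 = -2912457/178 + 6791 = -1703659/178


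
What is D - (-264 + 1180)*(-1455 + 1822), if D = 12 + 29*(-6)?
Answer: -336334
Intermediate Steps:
D = -162 (D = 12 - 174 = -162)
D - (-264 + 1180)*(-1455 + 1822) = -162 - (-264 + 1180)*(-1455 + 1822) = -162 - 916*367 = -162 - 1*336172 = -162 - 336172 = -336334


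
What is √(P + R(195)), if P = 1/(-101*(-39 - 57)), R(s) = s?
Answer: √1145776926/2424 ≈ 13.964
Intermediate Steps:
P = 1/9696 (P = 1/(-101*(-96)) = 1/9696 ≈ 0.00010314)
√(P + R(195)) = √(1/9696 + 195) = √(1890721/9696) = √1145776926/2424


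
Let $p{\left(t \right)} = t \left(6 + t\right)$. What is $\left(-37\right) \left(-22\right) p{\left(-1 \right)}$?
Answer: $-4070$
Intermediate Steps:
$\left(-37\right) \left(-22\right) p{\left(-1 \right)} = \left(-37\right) \left(-22\right) \left(- (6 - 1)\right) = 814 \left(\left(-1\right) 5\right) = 814 \left(-5\right) = -4070$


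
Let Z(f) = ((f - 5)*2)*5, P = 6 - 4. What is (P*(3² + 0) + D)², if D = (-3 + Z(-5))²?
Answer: 112933129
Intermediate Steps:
P = 2
Z(f) = -50 + 10*f (Z(f) = ((-5 + f)*2)*5 = (-10 + 2*f)*5 = -50 + 10*f)
D = 10609 (D = (-3 + (-50 + 10*(-5)))² = (-3 + (-50 - 50))² = (-3 - 100)² = (-103)² = 10609)
(P*(3² + 0) + D)² = (2*(3² + 0) + 10609)² = (2*(9 + 0) + 10609)² = (2*9 + 10609)² = (18 + 10609)² = 10627² = 112933129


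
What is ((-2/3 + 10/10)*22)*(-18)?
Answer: -132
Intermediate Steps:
((-2/3 + 10/10)*22)*(-18) = ((-2*1/3 + 10*(1/10))*22)*(-18) = ((-2/3 + 1)*22)*(-18) = ((1/3)*22)*(-18) = (22/3)*(-18) = -132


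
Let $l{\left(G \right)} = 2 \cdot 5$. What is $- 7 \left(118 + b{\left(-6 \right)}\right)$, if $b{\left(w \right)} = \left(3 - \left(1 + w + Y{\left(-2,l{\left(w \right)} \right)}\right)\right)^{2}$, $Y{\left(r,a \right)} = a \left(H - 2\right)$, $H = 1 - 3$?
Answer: $-16954$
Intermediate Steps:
$l{\left(G \right)} = 10$
$H = -2$
$Y{\left(r,a \right)} = - 4 a$ ($Y{\left(r,a \right)} = a \left(-2 - 2\right) = a \left(-4\right) = - 4 a$)
$b{\left(w \right)} = \left(42 - w\right)^{2}$ ($b{\left(w \right)} = \left(3 - \left(1 - 40 + w\right)\right)^{2} = \left(3 - \left(-39 + w\right)\right)^{2} = \left(42 - w\right)^{2}$)
$- 7 \left(118 + b{\left(-6 \right)}\right) = - 7 \left(118 + \left(-42 - 6\right)^{2}\right) = - 7 \left(118 + \left(-48\right)^{2}\right) = - 7 \left(118 + 2304\right) = \left(-7\right) 2422 = -16954$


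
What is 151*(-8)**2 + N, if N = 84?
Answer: 9748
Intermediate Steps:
151*(-8)**2 + N = 151*(-8)**2 + 84 = 151*64 + 84 = 9664 + 84 = 9748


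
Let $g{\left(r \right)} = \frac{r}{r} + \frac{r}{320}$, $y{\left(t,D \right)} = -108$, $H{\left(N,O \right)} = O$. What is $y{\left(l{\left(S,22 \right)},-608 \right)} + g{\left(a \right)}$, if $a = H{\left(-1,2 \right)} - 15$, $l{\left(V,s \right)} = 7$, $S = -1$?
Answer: $- \frac{34253}{320} \approx -107.04$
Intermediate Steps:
$a = -13$ ($a = 2 - 15 = -13$)
$g{\left(r \right)} = 1 + \frac{r}{320}$ ($g{\left(r \right)} = 1 + r \frac{1}{320} = 1 + \frac{r}{320}$)
$y{\left(l{\left(S,22 \right)},-608 \right)} + g{\left(a \right)} = -108 + \left(1 + \frac{1}{320} \left(-13\right)\right) = -108 + \left(1 - \frac{13}{320}\right) = -108 + \frac{307}{320} = - \frac{34253}{320}$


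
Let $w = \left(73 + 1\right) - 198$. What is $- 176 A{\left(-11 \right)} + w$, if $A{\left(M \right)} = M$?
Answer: $1812$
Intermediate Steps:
$w = -124$ ($w = 74 - 198 = -124$)
$- 176 A{\left(-11 \right)} + w = \left(-176\right) \left(-11\right) - 124 = 1936 - 124 = 1812$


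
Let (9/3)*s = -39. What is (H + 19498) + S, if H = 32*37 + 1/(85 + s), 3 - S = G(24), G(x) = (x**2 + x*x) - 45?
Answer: 1409617/72 ≈ 19578.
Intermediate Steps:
s = -13 (s = (1/3)*(-39) = -13)
G(x) = -45 + 2*x**2 (G(x) = (x**2 + x**2) - 45 = 2*x**2 - 45 = -45 + 2*x**2)
S = -1104 (S = 3 - (-45 + 2*24**2) = 3 - (-45 + 2*576) = 3 - (-45 + 1152) = 3 - 1*1107 = 3 - 1107 = -1104)
H = 85249/72 (H = 32*37 + 1/(85 - 13) = 1184 + 1/72 = 85249/72 ≈ 1184.0)
(H + 19498) + S = (85249/72 + 19498) - 1104 = 1489105/72 - 1104 = 1409617/72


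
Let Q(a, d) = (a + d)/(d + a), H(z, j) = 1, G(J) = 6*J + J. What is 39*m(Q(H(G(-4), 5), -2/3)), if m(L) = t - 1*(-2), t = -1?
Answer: 39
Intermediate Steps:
G(J) = 7*J
Q(a, d) = 1 (Q(a, d) = (a + d)/(a + d) = 1)
m(L) = 1 (m(L) = -1 - 1*(-2) = -1 + 2 = 1)
39*m(Q(H(G(-4), 5), -2/3)) = 39*1 = 39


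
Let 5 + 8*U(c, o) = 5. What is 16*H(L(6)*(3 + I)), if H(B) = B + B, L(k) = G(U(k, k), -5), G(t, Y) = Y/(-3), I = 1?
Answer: 640/3 ≈ 213.33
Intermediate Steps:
U(c, o) = 0 (U(c, o) = -5/8 + (⅛)*5 = -5/8 + 5/8 = 0)
G(t, Y) = -Y/3 (G(t, Y) = Y*(-⅓) = -Y/3)
L(k) = 5/3 (L(k) = -⅓*(-5) = 5/3)
H(B) = 2*B
16*H(L(6)*(3 + I)) = 16*(2*(5*(3 + 1)/3)) = 16*(2*((5/3)*4)) = 16*(2*(20/3)) = 16*(40/3) = 640/3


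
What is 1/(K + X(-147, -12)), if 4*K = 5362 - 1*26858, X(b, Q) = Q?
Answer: -1/5386 ≈ -0.00018567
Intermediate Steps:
K = -5374 (K = (5362 - 1*26858)/4 = (5362 - 26858)/4 = (1/4)*(-21496) = -5374)
1/(K + X(-147, -12)) = 1/(-5374 - 12) = 1/(-5386) = -1/5386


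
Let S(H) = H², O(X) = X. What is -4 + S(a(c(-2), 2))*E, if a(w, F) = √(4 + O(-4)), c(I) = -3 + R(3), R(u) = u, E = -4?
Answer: -4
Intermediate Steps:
c(I) = 0 (c(I) = -3 + 3 = 0)
a(w, F) = 0 (a(w, F) = √(4 - 4) = √0 = 0)
-4 + S(a(c(-2), 2))*E = -4 + 0²*(-4) = -4 + 0*(-4) = -4 + 0 = -4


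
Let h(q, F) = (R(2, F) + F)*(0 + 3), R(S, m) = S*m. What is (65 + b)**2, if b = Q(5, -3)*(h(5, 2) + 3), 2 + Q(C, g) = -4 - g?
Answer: 4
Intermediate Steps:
Q(C, g) = -6 - g (Q(C, g) = -2 + (-4 - g) = -6 - g)
h(q, F) = 9*F (h(q, F) = (2*F + F)*(0 + 3) = (3*F)*3 = 9*F)
b = -63 (b = (-6 - 1*(-3))*(9*2 + 3) = (-6 + 3)*(18 + 3) = -3*21 = -63)
(65 + b)**2 = (65 - 63)**2 = 2**2 = 4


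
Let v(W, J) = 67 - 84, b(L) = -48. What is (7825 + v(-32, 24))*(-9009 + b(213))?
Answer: -70717056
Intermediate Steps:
v(W, J) = -17
(7825 + v(-32, 24))*(-9009 + b(213)) = (7825 - 17)*(-9009 - 48) = 7808*(-9057) = -70717056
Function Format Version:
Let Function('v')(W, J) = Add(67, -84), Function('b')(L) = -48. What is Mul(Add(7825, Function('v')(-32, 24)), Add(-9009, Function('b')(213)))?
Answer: -70717056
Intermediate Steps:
Function('v')(W, J) = -17
Mul(Add(7825, Function('v')(-32, 24)), Add(-9009, Function('b')(213))) = Mul(Add(7825, -17), Add(-9009, -48)) = Mul(7808, -9057) = -70717056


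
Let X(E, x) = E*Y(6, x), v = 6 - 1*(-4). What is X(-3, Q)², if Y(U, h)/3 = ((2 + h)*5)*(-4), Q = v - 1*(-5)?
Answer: 9363600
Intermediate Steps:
v = 10 (v = 6 + 4 = 10)
Q = 15 (Q = 10 - 1*(-5) = 10 + 5 = 15)
Y(U, h) = -120 - 60*h (Y(U, h) = 3*(((2 + h)*5)*(-4)) = 3*((10 + 5*h)*(-4)) = 3*(-40 - 20*h) = -120 - 60*h)
X(E, x) = E*(-120 - 60*x)
X(-3, Q)² = (-60*(-3)*(2 + 15))² = (-60*(-3)*17)² = 3060² = 9363600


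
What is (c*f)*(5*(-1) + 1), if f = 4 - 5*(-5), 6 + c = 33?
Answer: -3132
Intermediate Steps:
c = 27 (c = -6 + 33 = 27)
f = 29 (f = 4 + 25 = 29)
(c*f)*(5*(-1) + 1) = (27*29)*(5*(-1) + 1) = 783*(-5 + 1) = 783*(-4) = -3132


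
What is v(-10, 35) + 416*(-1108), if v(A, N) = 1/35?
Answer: -16132479/35 ≈ -4.6093e+5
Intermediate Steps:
v(A, N) = 1/35
v(-10, 35) + 416*(-1108) = 1/35 + 416*(-1108) = 1/35 - 460928 = -16132479/35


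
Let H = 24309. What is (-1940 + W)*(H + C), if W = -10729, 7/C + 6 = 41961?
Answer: -4306970562746/13985 ≈ -3.0797e+8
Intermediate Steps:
C = 7/41955 (C = 7/(-6 + 41961) = 7/41955 ≈ 0.00016685)
(-1940 + W)*(H + C) = (-1940 - 10729)*(24309 + 7/41955) = -12669*1019884102/41955 = -4306970562746/13985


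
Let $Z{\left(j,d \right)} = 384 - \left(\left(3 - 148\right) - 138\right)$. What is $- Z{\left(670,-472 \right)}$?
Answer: $-667$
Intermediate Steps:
$Z{\left(j,d \right)} = 667$ ($Z{\left(j,d \right)} = 384 - \left(-145 - 138\right) = 384 - -283 = 384 + 283 = 667$)
$- Z{\left(670,-472 \right)} = \left(-1\right) 667 = -667$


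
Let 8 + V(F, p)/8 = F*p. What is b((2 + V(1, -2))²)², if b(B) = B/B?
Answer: 1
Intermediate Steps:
V(F, p) = -64 + 8*F*p (V(F, p) = -64 + 8*(F*p) = -64 + 8*F*p)
b(B) = 1
b((2 + V(1, -2))²)² = 1² = 1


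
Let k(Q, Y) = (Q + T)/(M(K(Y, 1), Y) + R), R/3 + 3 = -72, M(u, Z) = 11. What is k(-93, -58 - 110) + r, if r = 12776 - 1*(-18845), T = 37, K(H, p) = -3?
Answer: 3383475/107 ≈ 31621.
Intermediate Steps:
R = -225 (R = -9 + 3*(-72) = -9 - 216 = -225)
k(Q, Y) = -37/214 - Q/214 (k(Q, Y) = (Q + 37)/(11 - 225) = (37 + Q)/(-214) = (37 + Q)*(-1/214) = -37/214 - Q/214)
r = 31621 (r = 12776 + 18845 = 31621)
k(-93, -58 - 110) + r = (-37/214 - 1/214*(-93)) + 31621 = (-37/214 + 93/214) + 31621 = 28/107 + 31621 = 3383475/107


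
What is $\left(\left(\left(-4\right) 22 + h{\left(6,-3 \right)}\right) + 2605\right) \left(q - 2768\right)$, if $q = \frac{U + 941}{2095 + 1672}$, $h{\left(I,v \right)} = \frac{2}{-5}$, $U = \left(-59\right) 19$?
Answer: $- \frac{131205910588}{18835} \approx -6.9661 \cdot 10^{6}$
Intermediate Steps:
$U = -1121$
$h{\left(I,v \right)} = - \frac{2}{5}$ ($h{\left(I,v \right)} = 2 \left(- \frac{1}{5}\right) = - \frac{2}{5}$)
$q = - \frac{180}{3767}$ ($q = \frac{-1121 + 941}{2095 + 1672} = - \frac{180}{3767} \approx -0.047783$)
$\left(\left(\left(-4\right) 22 + h{\left(6,-3 \right)}\right) + 2605\right) \left(q - 2768\right) = \left(\left(\left(-4\right) 22 - \frac{2}{5}\right) + 2605\right) \left(- \frac{180}{3767} - 2768\right) = \left(\left(-88 - \frac{2}{5}\right) + 2605\right) \left(- \frac{10427236}{3767}\right) = \left(- \frac{442}{5} + 2605\right) \left(- \frac{10427236}{3767}\right) = \frac{12583}{5} \left(- \frac{10427236}{3767}\right) = - \frac{131205910588}{18835}$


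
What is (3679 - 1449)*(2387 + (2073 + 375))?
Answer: 10782050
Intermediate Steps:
(3679 - 1449)*(2387 + (2073 + 375)) = 2230*(2387 + 2448) = 2230*4835 = 10782050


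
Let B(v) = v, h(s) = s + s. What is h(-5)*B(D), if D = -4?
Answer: 40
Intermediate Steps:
h(s) = 2*s
h(-5)*B(D) = (2*(-5))*(-4) = -10*(-4) = 40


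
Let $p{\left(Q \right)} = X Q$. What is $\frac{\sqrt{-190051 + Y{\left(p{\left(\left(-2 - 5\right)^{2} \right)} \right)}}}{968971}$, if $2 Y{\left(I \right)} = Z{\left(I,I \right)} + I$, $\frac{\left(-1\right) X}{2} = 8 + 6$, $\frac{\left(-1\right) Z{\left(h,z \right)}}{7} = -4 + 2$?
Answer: $\frac{i \sqrt{190730}}{968971} \approx 0.00045071 i$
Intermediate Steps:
$Z{\left(h,z \right)} = 14$ ($Z{\left(h,z \right)} = - 7 \left(-4 + 2\right) = \left(-7\right) \left(-2\right) = 14$)
$X = -28$ ($X = - 2 \left(8 + 6\right) = \left(-2\right) 14 = -28$)
$p{\left(Q \right)} = - 28 Q$
$Y{\left(I \right)} = 7 + \frac{I}{2}$ ($Y{\left(I \right)} = \frac{14 + I}{2} = 7 + \frac{I}{2}$)
$\frac{\sqrt{-190051 + Y{\left(p{\left(\left(-2 - 5\right)^{2} \right)} \right)}}}{968971} = \frac{\sqrt{-190051 + \left(7 + \frac{\left(-28\right) \left(-2 - 5\right)^{2}}{2}\right)}}{968971} = \sqrt{-190051 + \left(7 + \frac{\left(-28\right) \left(-7\right)^{2}}{2}\right)} \frac{1}{968971} = \sqrt{-190051 + \left(7 + \frac{\left(-28\right) 49}{2}\right)} \frac{1}{968971} = \sqrt{-190051 + \left(7 + \frac{1}{2} \left(-1372\right)\right)} \frac{1}{968971} = \sqrt{-190051 + \left(7 - 686\right)} \frac{1}{968971} = \sqrt{-190051 - 679} \cdot \frac{1}{968971} = \sqrt{-190730} \cdot \frac{1}{968971} = i \sqrt{190730} \cdot \frac{1}{968971} = \frac{i \sqrt{190730}}{968971}$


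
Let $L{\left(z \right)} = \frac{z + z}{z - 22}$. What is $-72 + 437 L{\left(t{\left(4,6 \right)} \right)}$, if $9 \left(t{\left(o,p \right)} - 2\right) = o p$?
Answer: $- \frac{3995}{13} \approx -307.31$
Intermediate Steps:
$t{\left(o,p \right)} = 2 + \frac{o p}{9}$
$L{\left(z \right)} = \frac{2 z}{-22 + z}$
$-72 + 437 L{\left(t{\left(4,6 \right)} \right)} = -72 + 437 \frac{2 \left(2 + \frac{1}{9} \cdot 4 \cdot 6\right)}{-22 + \left(2 + \frac{1}{9} \cdot 4 \cdot 6\right)} = -72 + 437 \frac{2 \left(2 + \frac{8}{3}\right)}{-22 + \left(2 + \frac{8}{3}\right)} = -72 + 437 \cdot 2 \cdot \frac{14}{3} \frac{1}{-22 + \frac{14}{3}} = -72 + 437 \cdot 2 \cdot \frac{14}{3} \frac{1}{- \frac{52}{3}} = -72 + 437 \cdot 2 \cdot \frac{14}{3} \left(- \frac{3}{52}\right) = -72 + 437 \left(- \frac{7}{13}\right) = -72 - \frac{3059}{13} = - \frac{3995}{13}$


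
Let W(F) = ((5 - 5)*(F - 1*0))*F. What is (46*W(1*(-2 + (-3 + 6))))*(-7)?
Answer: 0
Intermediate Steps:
W(F) = 0 (W(F) = (0*(F + 0))*F = (0*F)*F = 0*F = 0)
(46*W(1*(-2 + (-3 + 6))))*(-7) = (46*0)*(-7) = 0*(-7) = 0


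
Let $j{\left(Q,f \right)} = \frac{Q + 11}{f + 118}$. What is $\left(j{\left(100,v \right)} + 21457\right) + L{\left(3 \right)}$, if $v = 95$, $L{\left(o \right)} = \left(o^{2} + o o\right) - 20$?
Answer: $\frac{1523342}{71} \approx 21456.0$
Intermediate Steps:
$L{\left(o \right)} = -20 + 2 o^{2}$ ($L{\left(o \right)} = \left(o^{2} + o^{2}\right) - 20 = 2 o^{2} - 20 = -20 + 2 o^{2}$)
$j{\left(Q,f \right)} = \frac{11 + Q}{118 + f}$
$\left(j{\left(100,v \right)} + 21457\right) + L{\left(3 \right)} = \left(\frac{11 + 100}{118 + 95} + 21457\right) - \left(20 - 2 \cdot 3^{2}\right) = \left(\frac{1}{213} \cdot 111 + 21457\right) + \left(-20 + 2 \cdot 9\right) = \left(\frac{1}{213} \cdot 111 + 21457\right) + \left(-20 + 18\right) = \left(\frac{37}{71} + 21457\right) - 2 = \frac{1523484}{71} - 2 = \frac{1523342}{71}$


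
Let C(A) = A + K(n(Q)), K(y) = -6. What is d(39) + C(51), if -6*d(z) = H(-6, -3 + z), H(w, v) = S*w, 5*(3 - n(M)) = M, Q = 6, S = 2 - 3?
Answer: 44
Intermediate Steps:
S = -1
n(M) = 3 - M/5
H(w, v) = -w
d(z) = -1 (d(z) = -(-1)*(-6)/6 = -1/6*6 = -1)
C(A) = -6 + A (C(A) = A - 6 = -6 + A)
d(39) + C(51) = -1 + (-6 + 51) = -1 + 45 = 44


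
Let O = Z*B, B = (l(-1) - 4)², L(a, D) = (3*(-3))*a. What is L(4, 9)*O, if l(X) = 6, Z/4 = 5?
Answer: -2880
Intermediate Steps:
Z = 20 (Z = 4*5 = 20)
L(a, D) = -9*a
B = 4 (B = (6 - 4)² = 2² = 4)
O = 80 (O = 20*4 = 80)
L(4, 9)*O = -9*4*80 = -36*80 = -2880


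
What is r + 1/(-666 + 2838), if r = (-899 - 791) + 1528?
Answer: -351863/2172 ≈ -162.00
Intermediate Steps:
r = -162 (r = -1690 + 1528 = -162)
r + 1/(-666 + 2838) = -162 + 1/(-666 + 2838) = -162 + 1/2172 = -351863/2172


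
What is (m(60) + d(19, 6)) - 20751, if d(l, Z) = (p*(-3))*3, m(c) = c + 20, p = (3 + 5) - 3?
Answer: -20716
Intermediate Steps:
p = 5 (p = 8 - 3 = 5)
m(c) = 20 + c
d(l, Z) = -45 (d(l, Z) = (5*(-3))*3 = -15*3 = -45)
(m(60) + d(19, 6)) - 20751 = ((20 + 60) - 45) - 20751 = (80 - 45) - 20751 = 35 - 20751 = -20716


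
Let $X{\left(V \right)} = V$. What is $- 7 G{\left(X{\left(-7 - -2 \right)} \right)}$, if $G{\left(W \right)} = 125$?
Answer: $-875$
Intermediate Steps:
$- 7 G{\left(X{\left(-7 - -2 \right)} \right)} = \left(-7\right) 125 = -875$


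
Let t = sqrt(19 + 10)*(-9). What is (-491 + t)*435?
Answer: -213585 - 3915*sqrt(29) ≈ -2.3467e+5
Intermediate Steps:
t = -9*sqrt(29) (t = sqrt(29)*(-9) = -9*sqrt(29) ≈ -48.466)
(-491 + t)*435 = (-491 - 9*sqrt(29))*435 = -213585 - 3915*sqrt(29)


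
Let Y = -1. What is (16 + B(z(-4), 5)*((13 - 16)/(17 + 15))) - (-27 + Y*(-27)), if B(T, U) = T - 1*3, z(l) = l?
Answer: 533/32 ≈ 16.656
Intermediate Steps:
B(T, U) = -3 + T (B(T, U) = T - 3 = -3 + T)
(16 + B(z(-4), 5)*((13 - 16)/(17 + 15))) - (-27 + Y*(-27)) = (16 + (-3 - 4)*((13 - 16)/(17 + 15))) - (-27 - 1*(-27)) = (16 - (-21)/32) - (-27 + 27) = (16 - (-21)/32) - 1*0 = (16 - 7*(-3/32)) + 0 = (16 + 21/32) + 0 = 533/32 + 0 = 533/32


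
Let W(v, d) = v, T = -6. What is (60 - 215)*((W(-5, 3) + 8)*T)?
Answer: 2790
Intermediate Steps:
(60 - 215)*((W(-5, 3) + 8)*T) = (60 - 215)*((-5 + 8)*(-6)) = -465*(-6) = -155*(-18) = 2790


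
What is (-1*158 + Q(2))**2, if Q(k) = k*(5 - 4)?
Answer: 24336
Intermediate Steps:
Q(k) = k (Q(k) = k*1 = k)
(-1*158 + Q(2))**2 = (-1*158 + 2)**2 = (-158 + 2)**2 = (-156)**2 = 24336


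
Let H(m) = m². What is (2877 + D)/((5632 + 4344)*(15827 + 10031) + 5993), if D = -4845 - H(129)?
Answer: -6203/85988467 ≈ -7.2138e-5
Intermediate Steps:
D = -21486 (D = -4845 - 1*129² = -4845 - 1*16641 = -4845 - 16641 = -21486)
(2877 + D)/((5632 + 4344)*(15827 + 10031) + 5993) = (2877 - 21486)/((5632 + 4344)*(15827 + 10031) + 5993) = -18609/(9976*25858 + 5993) = -18609/(257959408 + 5993) = -18609/257965401 = -18609*1/257965401 = -6203/85988467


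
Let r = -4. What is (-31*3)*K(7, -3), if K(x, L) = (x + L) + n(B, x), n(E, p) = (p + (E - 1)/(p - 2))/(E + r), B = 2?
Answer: -186/5 ≈ -37.200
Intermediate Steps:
n(E, p) = (p + (-1 + E)/(-2 + p))/(-4 + E) (n(E, p) = (p + (E - 1)/(p - 2))/(E - 4) = (p + (-1 + E)/(-2 + p))/(-4 + E))
K(x, L) = L + x + (1 + x² - 2*x)/(4 - 2*x) (K(x, L) = (x + L) + (-1 + 2 + x² - 2*x)/(8 - 4*x - 2*2 + 2*x) = (L + x) + (1 + x² - 2*x)/(8 - 4*x - 4 + 2*x) = (L + x) + (1 + x² - 2*x)/(4 - 2*x) = L + x + (1 + x² - 2*x)/(4 - 2*x))
(-31*3)*K(7, -3) = (-31*3)*((½ + (½)*7² - 1*7 + (2 - 1*7)*(-3 + 7))/(2 - 1*7)) = -93*(½ + (½)*49 - 7 + (2 - 7)*4)/(2 - 7) = -93*(½ + 49/2 - 7 - 5*4)/(-5) = -(-93)*(½ + 49/2 - 7 - 20)/5 = -(-93)*(-2)/5 = -93*⅖ = -186/5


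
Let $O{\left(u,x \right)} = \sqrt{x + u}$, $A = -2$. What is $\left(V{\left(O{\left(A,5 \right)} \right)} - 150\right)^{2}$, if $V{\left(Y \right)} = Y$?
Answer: $\left(150 - \sqrt{3}\right)^{2} \approx 21983.0$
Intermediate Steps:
$O{\left(u,x \right)} = \sqrt{u + x}$
$\left(V{\left(O{\left(A,5 \right)} \right)} - 150\right)^{2} = \left(\sqrt{-2 + 5} - 150\right)^{2} = \left(\sqrt{3} - 150\right)^{2} = \left(-150 + \sqrt{3}\right)^{2}$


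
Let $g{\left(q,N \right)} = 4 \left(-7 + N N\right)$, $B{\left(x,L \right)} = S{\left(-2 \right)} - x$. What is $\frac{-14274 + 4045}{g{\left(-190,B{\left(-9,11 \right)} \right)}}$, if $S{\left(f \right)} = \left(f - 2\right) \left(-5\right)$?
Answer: $- \frac{10229}{3336} \approx -3.0662$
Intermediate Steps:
$S{\left(f \right)} = 10 - 5 f$ ($S{\left(f \right)} = \left(-2 + f\right) \left(-5\right) = 10 - 5 f$)
$B{\left(x,L \right)} = 20 - x$ ($B{\left(x,L \right)} = \left(10 - -10\right) - x = \left(10 + 10\right) - x = 20 - x$)
$g{\left(q,N \right)} = -28 + 4 N^{2}$ ($g{\left(q,N \right)} = 4 \left(-7 + N^{2}\right) = -28 + 4 N^{2}$)
$\frac{-14274 + 4045}{g{\left(-190,B{\left(-9,11 \right)} \right)}} = \frac{-14274 + 4045}{-28 + 4 \left(20 - -9\right)^{2}} = - \frac{10229}{-28 + 4 \left(20 + 9\right)^{2}} = - \frac{10229}{-28 + 4 \cdot 29^{2}} = - \frac{10229}{-28 + 4 \cdot 841} = - \frac{10229}{-28 + 3364} = - \frac{10229}{3336}$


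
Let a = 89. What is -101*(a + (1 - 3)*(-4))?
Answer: -9797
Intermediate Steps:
-101*(a + (1 - 3)*(-4)) = -101*(89 + (1 - 3)*(-4)) = -101*(89 - 2*(-4)) = -101*(89 + 8) = -101*97 = -9797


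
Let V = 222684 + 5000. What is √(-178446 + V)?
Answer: √49238 ≈ 221.90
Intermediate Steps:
V = 227684
√(-178446 + V) = √(-178446 + 227684) = √49238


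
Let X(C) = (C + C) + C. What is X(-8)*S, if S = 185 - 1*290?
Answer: 2520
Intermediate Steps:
S = -105 (S = 185 - 290 = -105)
X(C) = 3*C (X(C) = 2*C + C = 3*C)
X(-8)*S = (3*(-8))*(-105) = -24*(-105) = 2520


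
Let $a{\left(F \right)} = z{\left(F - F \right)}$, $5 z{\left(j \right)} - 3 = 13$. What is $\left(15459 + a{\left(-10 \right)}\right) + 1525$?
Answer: $\frac{84936}{5} \approx 16987.0$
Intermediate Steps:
$z{\left(j \right)} = \frac{16}{5}$ ($z{\left(j \right)} = \frac{3}{5} + \frac{1}{5} \cdot 13 = \frac{3}{5} + \frac{13}{5} = \frac{16}{5}$)
$a{\left(F \right)} = \frac{16}{5}$
$\left(15459 + a{\left(-10 \right)}\right) + 1525 = \left(15459 + \frac{16}{5}\right) + 1525 = \frac{77311}{5} + 1525 = \frac{84936}{5}$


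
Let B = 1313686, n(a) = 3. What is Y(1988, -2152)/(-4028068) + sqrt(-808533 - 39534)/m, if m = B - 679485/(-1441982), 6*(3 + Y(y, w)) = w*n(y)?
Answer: 1079/4028068 + 1441982*I*sqrt(848067)/1894312245137 ≈ 0.00026787 + 0.00070101*I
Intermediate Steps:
Y(y, w) = -3 + w/2 (Y(y, w) = -3 + (w*3)/6 = -3 + (3*w)/6 = -3 + w/2)
m = 1894312245137/1441982 (m = 1313686 - 679485/(-1441982) = 1313686 - 679485*(-1/1441982) = 1313686 + 679485/1441982 = 1894312245137/1441982 ≈ 1.3137e+6)
Y(1988, -2152)/(-4028068) + sqrt(-808533 - 39534)/m = (-3 + (1/2)*(-2152))/(-4028068) + sqrt(-808533 - 39534)/(1894312245137/1441982) = (-3 - 1076)*(-1/4028068) + sqrt(-848067)*(1441982/1894312245137) = -1079*(-1/4028068) + (I*sqrt(848067))*(1441982/1894312245137) = 1079/4028068 + 1441982*I*sqrt(848067)/1894312245137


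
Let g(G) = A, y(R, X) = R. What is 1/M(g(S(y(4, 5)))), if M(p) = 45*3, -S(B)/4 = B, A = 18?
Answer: 1/135 ≈ 0.0074074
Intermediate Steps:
S(B) = -4*B
g(G) = 18
M(p) = 135
1/M(g(S(y(4, 5)))) = 1/135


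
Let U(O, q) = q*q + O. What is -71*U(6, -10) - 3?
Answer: -7529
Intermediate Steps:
U(O, q) = O + q² (U(O, q) = q² + O = O + q²)
-71*U(6, -10) - 3 = -71*(6 + (-10)²) - 3 = -71*(6 + 100) - 3 = -71*106 - 3 = -7526 - 3 = -7529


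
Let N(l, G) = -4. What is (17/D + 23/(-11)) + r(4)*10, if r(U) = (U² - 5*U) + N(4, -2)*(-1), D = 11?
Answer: -6/11 ≈ -0.54545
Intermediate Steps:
r(U) = 4 + U² - 5*U (r(U) = (U² - 5*U) - 4*(-1) = (U² - 5*U) + 4 = 4 + U² - 5*U)
(17/D + 23/(-11)) + r(4)*10 = (17/11 + 23/(-11)) + (4 + 4² - 5*4)*10 = (17*(1/11) + 23*(-1/11)) + (4 + 16 - 20)*10 = (17/11 - 23/11) + 0*10 = -6/11 + 0 = -6/11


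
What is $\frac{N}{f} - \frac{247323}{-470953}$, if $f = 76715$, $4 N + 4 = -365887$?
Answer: $- \frac{5074943597}{7606138820} \approx -0.66722$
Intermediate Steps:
$N = - \frac{365891}{4}$ ($N = -1 + \frac{1}{4} \left(-365887\right) = -1 - \frac{365887}{4} = - \frac{365891}{4} \approx -91473.0$)
$\frac{N}{f} - \frac{247323}{-470953} = - \frac{365891}{4 \cdot 76715} - \frac{247323}{-470953} = \left(- \frac{365891}{4}\right) \frac{1}{76715} - - \frac{13017}{24787} = - \frac{365891}{306860} + \frac{13017}{24787} = - \frac{5074943597}{7606138820}$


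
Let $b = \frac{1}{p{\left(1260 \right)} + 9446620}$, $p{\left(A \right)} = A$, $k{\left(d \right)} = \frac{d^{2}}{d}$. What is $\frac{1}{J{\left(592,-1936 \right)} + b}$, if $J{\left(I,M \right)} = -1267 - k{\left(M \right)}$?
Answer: $\frac{9447880}{6320631721} \approx 0.0014948$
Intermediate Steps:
$k{\left(d \right)} = d$
$J{\left(I,M \right)} = -1267 - M$
$b = \frac{1}{9447880}$ ($b = \frac{1}{1260 + 9446620} = \frac{1}{9447880} \approx 1.0584 \cdot 10^{-7}$)
$\frac{1}{J{\left(592,-1936 \right)} + b} = \frac{1}{\left(-1267 - -1936\right) + \frac{1}{9447880}} = \frac{1}{\left(-1267 + 1936\right) + \frac{1}{9447880}} = \frac{1}{669 + \frac{1}{9447880}} = \frac{1}{\frac{6320631721}{9447880}} = \frac{9447880}{6320631721}$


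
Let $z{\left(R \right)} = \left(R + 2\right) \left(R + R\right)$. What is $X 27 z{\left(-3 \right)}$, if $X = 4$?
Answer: $648$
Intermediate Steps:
$z{\left(R \right)} = 2 R \left(2 + R\right)$ ($z{\left(R \right)} = \left(2 + R\right) 2 R = 2 R \left(2 + R\right)$)
$X 27 z{\left(-3 \right)} = 4 \cdot 27 \cdot 2 \left(-3\right) \left(2 - 3\right) = 108 \cdot 2 \left(-3\right) \left(-1\right) = 108 \cdot 6 = 648$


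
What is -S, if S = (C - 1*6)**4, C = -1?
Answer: -2401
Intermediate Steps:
S = 2401 (S = (-1 - 1*6)**4 = (-1 - 6)**4 = (-7)**4 = 2401)
-S = -1*2401 = -2401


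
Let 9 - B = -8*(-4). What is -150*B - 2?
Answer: 3448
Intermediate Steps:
B = -23 (B = 9 - (-8)*(-4) = 9 - 1*32 = 9 - 32 = -23)
-150*B - 2 = -150*(-23) - 2 = 3450 - 2 = 3448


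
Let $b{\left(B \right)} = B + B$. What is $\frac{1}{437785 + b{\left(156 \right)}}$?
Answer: $\frac{1}{438097} \approx 2.2826 \cdot 10^{-6}$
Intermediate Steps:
$b{\left(B \right)} = 2 B$
$\frac{1}{437785 + b{\left(156 \right)}} = \frac{1}{437785 + 2 \cdot 156} = \frac{1}{437785 + 312} = \frac{1}{438097}$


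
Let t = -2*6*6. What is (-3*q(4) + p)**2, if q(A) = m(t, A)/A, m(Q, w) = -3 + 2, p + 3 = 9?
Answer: 729/16 ≈ 45.563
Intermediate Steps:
p = 6 (p = -3 + 9 = 6)
t = -72 (t = -12*6 = -72)
m(Q, w) = -1
q(A) = -1/A
(-3*q(4) + p)**2 = (-(-3)/4 + 6)**2 = (-3*(-1/4) + 6)**2 = (3/4 + 6)**2 = (27/4)**2 = 729/16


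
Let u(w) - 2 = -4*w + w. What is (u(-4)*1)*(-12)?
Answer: -168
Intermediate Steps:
u(w) = 2 - 3*w (u(w) = 2 + (-4*w + w) = 2 - 3*w)
(u(-4)*1)*(-12) = ((2 - 3*(-4))*1)*(-12) = ((2 + 12)*1)*(-12) = (14*1)*(-12) = 14*(-12) = -168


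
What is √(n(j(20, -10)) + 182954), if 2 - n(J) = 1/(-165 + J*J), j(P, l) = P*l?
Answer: √290319561737265/39835 ≈ 427.73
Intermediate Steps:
n(J) = 2 - 1/(-165 + J²) (n(J) = 2 - 1/(-165 + J*J) = 2 - 1/(-165 + J²))
√(n(j(20, -10)) + 182954) = √((-331 + 2*(20*(-10))²)/(-165 + (20*(-10))²) + 182954) = √((-331 + 2*(-200)²)/(-165 + (-200)²) + 182954) = √((-331 + 2*40000)/(-165 + 40000) + 182954) = √((-331 + 80000)/39835 + 182954) = √((1/39835)*79669 + 182954) = √(79669/39835 + 182954) = √(7288052259/39835) = √290319561737265/39835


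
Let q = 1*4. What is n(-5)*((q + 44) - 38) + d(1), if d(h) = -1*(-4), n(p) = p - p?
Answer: 4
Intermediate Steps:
q = 4
n(p) = 0
d(h) = 4
n(-5)*((q + 44) - 38) + d(1) = 0*((4 + 44) - 38) + 4 = 0*(48 - 38) + 4 = 0*10 + 4 = 0 + 4 = 4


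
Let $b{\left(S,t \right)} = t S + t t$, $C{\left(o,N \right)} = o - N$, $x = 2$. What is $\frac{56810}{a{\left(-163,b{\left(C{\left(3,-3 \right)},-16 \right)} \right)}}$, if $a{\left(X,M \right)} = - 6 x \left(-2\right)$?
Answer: $\frac{28405}{12} \approx 2367.1$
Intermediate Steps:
$b{\left(S,t \right)} = t^{2} + S t$ ($b{\left(S,t \right)} = S t + t^{2} = t^{2} + S t$)
$a{\left(X,M \right)} = 24$ ($a{\left(X,M \right)} = \left(-6\right) 2 \left(-2\right) = \left(-12\right) \left(-2\right) = 24$)
$\frac{56810}{a{\left(-163,b{\left(C{\left(3,-3 \right)},-16 \right)} \right)}} = \frac{56810}{24} = 56810 \cdot \frac{1}{24} = \frac{28405}{12}$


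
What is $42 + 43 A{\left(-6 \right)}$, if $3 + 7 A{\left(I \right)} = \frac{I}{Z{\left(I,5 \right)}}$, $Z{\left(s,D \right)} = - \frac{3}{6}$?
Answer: $\frac{681}{7} \approx 97.286$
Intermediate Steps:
$Z{\left(s,D \right)} = - \frac{1}{2}$ ($Z{\left(s,D \right)} = \left(-3\right) \frac{1}{6} = - \frac{1}{2}$)
$A{\left(I \right)} = - \frac{3}{7} - \frac{2 I}{7}$ ($A{\left(I \right)} = - \frac{3}{7} + \frac{I \frac{1}{- \frac{1}{2}}}{7} = - \frac{3}{7} + \frac{I \left(-2\right)}{7} = - \frac{3}{7} + \frac{\left(-2\right) I}{7} = - \frac{3}{7} - \frac{2 I}{7}$)
$42 + 43 A{\left(-6 \right)} = 42 + 43 \left(- \frac{3}{7} - - \frac{12}{7}\right) = 42 + 43 \left(- \frac{3}{7} + \frac{12}{7}\right) = 42 + 43 \cdot \frac{9}{7} = 42 + \frac{387}{7} = \frac{681}{7}$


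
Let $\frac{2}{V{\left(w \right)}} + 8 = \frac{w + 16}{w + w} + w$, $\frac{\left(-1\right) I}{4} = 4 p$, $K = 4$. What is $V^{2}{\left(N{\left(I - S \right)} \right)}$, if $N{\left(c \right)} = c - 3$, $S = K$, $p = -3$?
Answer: $\frac{26896}{7634169} \approx 0.0035231$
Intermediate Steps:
$I = 48$ ($I = - 4 \cdot 4 \left(-3\right) = \left(-4\right) \left(-12\right) = 48$)
$S = 4$
$N{\left(c \right)} = -3 + c$ ($N{\left(c \right)} = c - 3 = -3 + c$)
$V{\left(w \right)} = \frac{2}{-8 + w + \frac{16 + w}{2 w}}$ ($V{\left(w \right)} = \frac{2}{-8 + \left(\frac{w + 16}{w + w} + w\right)} = \frac{2}{-8 + \left(\frac{16 + w}{2 w} + w\right)} = \frac{2}{-8 + \left(w + \frac{16 + w}{2 w}\right)} = \frac{2}{-8 + w + \frac{16 + w}{2 w}}$)
$V^{2}{\left(N{\left(I - S \right)} \right)} = \left(\frac{4 \left(-3 + \left(48 - 4\right)\right)}{16 - 15 \left(-3 + \left(48 - 4\right)\right) + 2 \left(-3 + \left(48 - 4\right)\right)^{2}}\right)^{2} = \left(\frac{4 \left(-3 + 44\right)}{16 - 15 \left(-3 + 44\right) + 2 \left(-3 + 44\right)^{2}}\right)^{2} = \left(4 \cdot 41 \frac{1}{16 - 615 + 2 \cdot 41^{2}}\right)^{2} = \left(4 \cdot 41 \frac{1}{16 - 615 + 2 \cdot 1681}\right)^{2} = \left(4 \cdot 41 \frac{1}{16 - 615 + 3362}\right)^{2} = \left(4 \cdot 41 \cdot \frac{1}{2763}\right)^{2} = \left(\frac{164}{2763}\right)^{2} = \frac{26896}{7634169}$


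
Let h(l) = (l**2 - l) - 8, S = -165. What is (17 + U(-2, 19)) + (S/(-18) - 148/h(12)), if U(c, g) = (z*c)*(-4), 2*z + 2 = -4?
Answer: 181/186 ≈ 0.97312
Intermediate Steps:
z = -3 (z = -1 + (1/2)*(-4) = -1 - 2 = -3)
U(c, g) = 12*c (U(c, g) = -3*c*(-4) = 12*c)
h(l) = -8 + l**2 - l
(17 + U(-2, 19)) + (S/(-18) - 148/h(12)) = (17 + 12*(-2)) + (-165/(-18) - 148/(-8 + 12**2 - 1*12)) = (17 - 24) + (-165*(-1/18) - 148/(-8 + 144 - 12)) = -7 + (55/6 - 148/124) = -7 + (55/6 - 148*1/124) = -7 + (55/6 - 37/31) = -7 + 1483/186 = 181/186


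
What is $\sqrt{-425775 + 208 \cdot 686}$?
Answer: $i \sqrt{283087} \approx 532.06 i$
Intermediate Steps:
$\sqrt{-425775 + 208 \cdot 686} = \sqrt{-425775 + 142688} = \sqrt{-283087} = i \sqrt{283087}$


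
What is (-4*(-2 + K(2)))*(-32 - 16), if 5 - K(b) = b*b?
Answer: -192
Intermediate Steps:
K(b) = 5 - b**2 (K(b) = 5 - b*b = 5 - b**2)
(-4*(-2 + K(2)))*(-32 - 16) = (-4*(-2 + (5 - 1*2**2)))*(-32 - 16) = -4*(-2 + (5 - 1*4))*(-48) = -4*(-2 + (5 - 4))*(-48) = -4*(-2 + 1)*(-48) = -4*(-1)*(-48) = 4*(-48) = -192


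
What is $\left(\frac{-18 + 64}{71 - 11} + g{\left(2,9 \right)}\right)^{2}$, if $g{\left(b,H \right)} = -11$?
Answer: $\frac{94249}{900} \approx 104.72$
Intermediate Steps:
$\left(\frac{-18 + 64}{71 - 11} + g{\left(2,9 \right)}\right)^{2} = \left(\frac{-18 + 64}{71 - 11} - 11\right)^{2} = \left(\frac{46}{60} - 11\right)^{2} = \left(46 \cdot \frac{1}{60} - 11\right)^{2} = \left(\frac{23}{30} - 11\right)^{2} = \left(- \frac{307}{30}\right)^{2} = \frac{94249}{900}$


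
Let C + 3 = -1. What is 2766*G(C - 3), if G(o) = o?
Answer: -19362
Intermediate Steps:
C = -4 (C = -3 - 1 = -4)
2766*G(C - 3) = 2766*(-4 - 3) = 2766*(-7) = -19362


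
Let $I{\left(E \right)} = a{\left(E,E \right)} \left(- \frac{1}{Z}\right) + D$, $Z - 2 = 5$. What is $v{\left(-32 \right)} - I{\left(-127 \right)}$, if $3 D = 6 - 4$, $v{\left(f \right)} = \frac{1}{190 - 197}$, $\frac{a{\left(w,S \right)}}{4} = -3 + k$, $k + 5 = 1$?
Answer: $- \frac{101}{21} \approx -4.8095$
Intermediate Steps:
$k = -4$ ($k = -5 + 1 = -4$)
$a{\left(w,S \right)} = -28$ ($a{\left(w,S \right)} = 4 \left(-3 - 4\right) = 4 \left(-7\right) = -28$)
$Z = 7$ ($Z = 2 + 5 = 7$)
$v{\left(f \right)} = - \frac{1}{7}$ ($v{\left(f \right)} = \frac{1}{-7} = - \frac{1}{7}$)
$D = \frac{2}{3}$ ($D = \frac{6 - 4}{3} = \frac{1}{3} \cdot 2 = \frac{2}{3} \approx 0.66667$)
$I{\left(E \right)} = \frac{14}{3}$ ($I{\left(E \right)} = - 28 \left(- \frac{1}{7}\right) + \frac{2}{3} = - 28 \left(\left(-1\right) \frac{1}{7}\right) + \frac{2}{3} = \left(-28\right) \left(- \frac{1}{7}\right) + \frac{2}{3} = 4 + \frac{2}{3} = \frac{14}{3}$)
$v{\left(-32 \right)} - I{\left(-127 \right)} = - \frac{1}{7} - \frac{14}{3} = - \frac{101}{21}$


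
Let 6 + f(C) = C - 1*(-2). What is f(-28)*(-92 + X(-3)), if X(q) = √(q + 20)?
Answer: 2944 - 32*√17 ≈ 2812.1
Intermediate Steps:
f(C) = -4 + C (f(C) = -6 + (C - 1*(-2)) = -6 + (C + 2) = -6 + (2 + C) = -4 + C)
X(q) = √(20 + q)
f(-28)*(-92 + X(-3)) = (-4 - 28)*(-92 + √(20 - 3)) = -32*(-92 + √17) = 2944 - 32*√17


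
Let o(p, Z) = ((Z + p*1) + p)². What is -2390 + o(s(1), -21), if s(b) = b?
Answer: -2029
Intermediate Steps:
o(p, Z) = (Z + 2*p)² (o(p, Z) = ((Z + p) + p)² = (Z + 2*p)²)
-2390 + o(s(1), -21) = -2390 + (-21 + 2*1)² = -2390 + (-21 + 2)² = -2390 + (-19)² = -2390 + 361 = -2029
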